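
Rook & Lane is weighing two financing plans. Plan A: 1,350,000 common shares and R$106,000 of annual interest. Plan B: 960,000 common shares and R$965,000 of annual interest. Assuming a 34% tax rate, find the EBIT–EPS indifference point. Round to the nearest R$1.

R$3,079,462

At indifference, (EBIT − 106,000)(1 − t)/1,350,000 = (EBIT − 965,000)(1 − t)/960,000.
The (1 − t) factor cancels: (EBIT − 106,000) × 960,000 = (EBIT − 965,000) × 1,350,000.
Solving, EBIT = (965,000·1,350,000 − 106,000·960,000) / (1,350,000 − 960,000) = 1,200,990,000,000 / 390,000 = 3,079,461.54.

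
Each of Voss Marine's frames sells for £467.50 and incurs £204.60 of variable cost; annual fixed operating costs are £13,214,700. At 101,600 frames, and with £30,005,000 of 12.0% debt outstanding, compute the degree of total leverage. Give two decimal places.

2.70

At 101,600 units, contribution = 101,600 × £262.90 = £26,710,640.00.
EBIT = £26,710,640.00 − £13,214,700 = £13,495,940.00. Interest = £3,600,600.00, so EBIT − I = £9,895,340.00.
DCL = contribution ÷ (EBIT − I) = £26,710,640.00 ÷ £9,895,340.00 = 2.6993.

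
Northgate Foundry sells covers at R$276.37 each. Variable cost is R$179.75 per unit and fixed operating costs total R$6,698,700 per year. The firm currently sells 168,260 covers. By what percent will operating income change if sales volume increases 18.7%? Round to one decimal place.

+31.8%

Total contribution margin = 168,260 × R$96.62 = R$16,257,281.20.
EBIT = R$16,257,281.20 − R$6,698,700 = R$9,558,581.20.
So DOL = total CM / EBIT = R$16,257,281.20 / R$9,558,581.20 = 1.7008.
So EBIT moves 1.7008 × (+18.7%) = +31.8%.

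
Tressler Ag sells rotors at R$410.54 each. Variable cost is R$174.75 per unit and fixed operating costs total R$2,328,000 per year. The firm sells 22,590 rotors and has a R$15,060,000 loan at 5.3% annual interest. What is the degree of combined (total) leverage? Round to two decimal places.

Contribution at this volume is 22,590 × R$235.79 = R$5,326,496.10.
Operating income = contribution − fixed costs = R$5,326,496.10 − R$2,328,000 = R$2,998,496.10. Interest = R$798,180.00.
DOL = R$5,326,496.10 ÷ R$2,998,496.10 = 1.7764; DFL = R$2,998,496.10 ÷ R$2,200,316.10 = 1.3628.
Combined leverage = 1.7764 × 1.3628 = 2.4209.

2.42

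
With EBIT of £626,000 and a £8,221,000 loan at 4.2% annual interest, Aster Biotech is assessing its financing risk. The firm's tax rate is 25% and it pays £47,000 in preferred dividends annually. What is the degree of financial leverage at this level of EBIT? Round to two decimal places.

Annual interest charges come to £345,282.00.
Preferred dividends grossed up pre-tax: £47,000 / (1 − 0.25) = £62,666.67.
DFL = EBIT ÷ [EBIT − I − D_p/(1−t)] = £626,000 ÷ [£626,000 − £345,282.00 − £62,666.67] = £626,000 ÷ £218,051.33 = 2.8709.

2.87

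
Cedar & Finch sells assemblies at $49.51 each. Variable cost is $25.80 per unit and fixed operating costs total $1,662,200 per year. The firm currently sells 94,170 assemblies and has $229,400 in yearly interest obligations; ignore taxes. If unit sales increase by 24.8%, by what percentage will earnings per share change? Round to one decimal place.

+162.3%

At 94,170 units, contribution = 94,170 × $23.71 = $2,232,770.70.
EBIT = $2,232,770.70 − $1,662,200 = $570,570.70.
Interest = $229,400.00, so EBIT − I = $341,170.70.
DCL = total CM / (EBIT − I) = $2,232,770.70 / $341,170.70 = 6.5444.
%ΔEPS = DCL × %ΔSales = 6.5444 × +24.8% = +162.3%.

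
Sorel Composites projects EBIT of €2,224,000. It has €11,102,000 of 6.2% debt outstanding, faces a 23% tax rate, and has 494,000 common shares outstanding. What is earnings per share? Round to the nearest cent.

Pre-tax income = €2,224,000 − €688,324.00 = €1,535,676.00.
Net income = €1,535,676.00 × (1 − 0.23) = €1,182,470.52.
EPS = €1,182,470.52 ÷ 494,000 = €2.39.

€2.39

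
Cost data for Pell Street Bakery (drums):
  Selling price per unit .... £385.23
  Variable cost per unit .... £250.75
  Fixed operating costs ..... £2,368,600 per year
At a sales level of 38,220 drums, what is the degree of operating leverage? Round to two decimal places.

Contribution at this volume is 38,220 × £134.48 = £5,139,825.60.
Operating income = contribution − fixed costs = £5,139,825.60 − £2,368,600 = £2,771,225.60.
So DOL = total CM / EBIT = £5,139,825.60 / £2,771,225.60 = 1.8547.

1.85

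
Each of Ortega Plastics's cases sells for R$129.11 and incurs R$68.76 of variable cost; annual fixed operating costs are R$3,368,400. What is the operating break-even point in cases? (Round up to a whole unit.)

Each unit contributes R$129.11 − R$68.76 = R$60.35.
Break-even volume = fixed costs ÷ CM per unit = R$3,368,400 ÷ R$60.35 = 55,814.42, so 55,815 cases.

55,815 cases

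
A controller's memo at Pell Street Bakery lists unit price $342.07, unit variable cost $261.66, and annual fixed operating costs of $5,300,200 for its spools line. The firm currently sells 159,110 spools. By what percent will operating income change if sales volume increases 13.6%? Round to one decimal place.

At 159,110 units, contribution = 159,110 × $80.41 = $12,794,035.10.
Operating income = contribution − fixed costs = $12,794,035.10 − $5,300,200 = $7,493,835.10.
Degree of operating leverage = $12,794,035.10 / $7,493,835.10 = 1.7073.
So EBIT moves 1.7073 × (+13.6%) = +23.2%.

+23.2%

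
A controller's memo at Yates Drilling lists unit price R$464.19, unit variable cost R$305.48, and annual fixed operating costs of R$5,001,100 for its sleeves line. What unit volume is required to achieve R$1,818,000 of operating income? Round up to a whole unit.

42,966 sleeves

Each unit contributes R$464.19 − R$305.48 = R$158.71.
Units = (FC + target) / CM = (R$5,001,100 + R$1,818,000) / R$158.71 = 42,965.79, so 42,966 sleeves.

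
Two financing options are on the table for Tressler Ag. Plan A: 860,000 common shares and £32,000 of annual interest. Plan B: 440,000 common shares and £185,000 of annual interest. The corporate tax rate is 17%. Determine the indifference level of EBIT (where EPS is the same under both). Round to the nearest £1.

£345,286

At indifference, (EBIT − 32,000)(1 − t)/860,000 = (EBIT − 185,000)(1 − t)/440,000.
The (1 − t) factor cancels: (EBIT − 32,000) × 440,000 = (EBIT − 185,000) × 860,000.
Solving, EBIT = (185,000·860,000 − 32,000·440,000) / (860,000 − 440,000) = 145,020,000,000 / 420,000 = 345,285.71.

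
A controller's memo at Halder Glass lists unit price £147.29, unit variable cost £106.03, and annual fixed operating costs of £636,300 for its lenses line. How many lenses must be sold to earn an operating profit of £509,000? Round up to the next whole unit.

Each unit contributes £147.29 − £106.03 = £41.26.
Need Q such that Q × £41.26 − £636,300 = £509,000, i.e. Q = £1,145,300 / £41.26 = 27,758.12 → 27,759.

27,759 lenses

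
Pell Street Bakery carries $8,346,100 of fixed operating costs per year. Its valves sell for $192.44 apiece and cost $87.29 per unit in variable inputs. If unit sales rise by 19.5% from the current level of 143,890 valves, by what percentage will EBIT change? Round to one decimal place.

At 143,890 units, contribution = 143,890 × $105.15 = $15,130,033.50.
Subtracting fixed costs: EBIT = $15,130,033.50 − $8,346,100 = $6,783,933.50.
Degree of operating leverage = $15,130,033.50 / $6,783,933.50 = 2.2303.
%ΔEBIT = DOL × %ΔSales = 2.2303 × +19.5% = +43.5%.

+43.5%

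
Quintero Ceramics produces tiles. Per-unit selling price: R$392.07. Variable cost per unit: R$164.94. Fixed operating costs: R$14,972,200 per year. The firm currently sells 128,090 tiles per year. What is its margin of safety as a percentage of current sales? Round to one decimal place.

Unit CM = price − variable cost = R$392.07 − R$164.94 = R$227.13. Break-even units = R$14,972,200 ÷ R$227.13 = 65,919.08; break-even revenue = 65,919.08 × R$392.07 = R$25,844,892.59.
Actual sales revenue = 128,090 × R$392.07 = R$50,220,246.30.
Margin of safety = (R$50,220,246.30 − R$25,844,892.59) ÷ R$50,220,246.30 = 48.5%.

48.5%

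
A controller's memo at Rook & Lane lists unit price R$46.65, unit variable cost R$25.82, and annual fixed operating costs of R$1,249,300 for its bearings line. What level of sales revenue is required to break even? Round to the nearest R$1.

Contribution margin per unit = R$46.65 − R$25.82 = R$20.83, a CM ratio of R$20.83 ÷ R$46.65 = 0.4465.
Break-even revenue = fixed costs × price ÷ CM = R$1,249,300 × R$46.65 ÷ R$20.83 = R$2,797,880.

R$2,797,880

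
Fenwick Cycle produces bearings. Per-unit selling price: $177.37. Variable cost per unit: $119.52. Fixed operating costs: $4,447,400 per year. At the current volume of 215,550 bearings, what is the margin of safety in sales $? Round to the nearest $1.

$24,596,229

Contribution margin per unit = $177.37 − $119.52 = $57.85. Break-even units = $4,447,400 ÷ $57.85 = 76,878.13; break-even revenue = 76,878.13 × $177.37 = $13,635,874.47.
Actual sales revenue = 215,550 × $177.37 = $38,232,103.50.
Margin of safety = $38,232,103.50 − $13,635,874.47 = $24,596,229.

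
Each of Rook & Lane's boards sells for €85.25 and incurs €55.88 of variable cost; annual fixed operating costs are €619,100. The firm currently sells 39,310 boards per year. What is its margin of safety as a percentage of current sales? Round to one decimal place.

Contribution margin per unit = €85.25 − €55.88 = €29.37. Break-even units = €619,100 ÷ €29.37 = 21,079.33; break-even revenue = 21,079.33 × €85.25 = €1,797,013.11.
Current sales = 39,310 × €85.25 = €3,351,177.50.
Margin of safety = (€3,351,177.50 − €1,797,013.11) ÷ €3,351,177.50 = 46.4%.

46.4%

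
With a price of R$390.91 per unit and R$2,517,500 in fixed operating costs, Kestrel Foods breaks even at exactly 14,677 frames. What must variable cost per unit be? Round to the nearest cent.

R$219.38

At break-even, FC = Q × (P − VC), so P − VC = R$2,517,500 ÷ 14,677 = R$171.5269.
Hence VC = price − CM = R$390.91 − R$171.5269 = R$219.38.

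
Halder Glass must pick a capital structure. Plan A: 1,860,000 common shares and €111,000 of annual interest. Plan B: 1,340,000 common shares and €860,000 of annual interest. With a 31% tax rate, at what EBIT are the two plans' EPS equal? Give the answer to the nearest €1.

€2,790,115

At indifference, (EBIT − 111,000)(1 − t)/1,860,000 = (EBIT − 860,000)(1 − t)/1,340,000.
Cancelling (1 − t) and cross-multiplying: 1,340,000·(EBIT − 111,000) = 1,860,000·(EBIT − 860,000).
EBIT × (1,860,000 − 1,340,000) = 860,000 × 1,860,000 − 111,000 × 1,340,000 = 1,450,860,000,000, so EBIT = 1,450,860,000,000 ÷ 520,000 = 2,790,115.38.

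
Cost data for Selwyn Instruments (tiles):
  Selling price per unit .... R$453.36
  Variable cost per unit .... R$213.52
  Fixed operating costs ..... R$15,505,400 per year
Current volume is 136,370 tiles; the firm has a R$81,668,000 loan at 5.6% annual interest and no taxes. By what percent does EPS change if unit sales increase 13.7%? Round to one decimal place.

+35.5%

At 136,370 units, contribution = 136,370 × R$239.84 = R$32,706,980.80.
EBIT = R$32,706,980.80 − R$15,505,400 = R$17,201,580.80.
Interest = R$4,573,408.00, so EBIT − I = R$12,628,172.80.
DCL = total CM / (EBIT − I) = R$32,706,980.80 / R$12,628,172.80 = 2.5900.
EPS therefore changes by 2.5900 × (+13.7%) = +35.5%.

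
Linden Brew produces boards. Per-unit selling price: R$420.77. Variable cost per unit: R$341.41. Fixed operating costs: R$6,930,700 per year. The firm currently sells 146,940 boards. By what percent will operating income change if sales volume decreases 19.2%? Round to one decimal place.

At 146,940 units, contribution = 146,940 × R$79.36 = R$11,661,158.40.
EBIT = R$11,661,158.40 − R$6,930,700 = R$4,730,458.40.
So DOL = total CM / EBIT = R$11,661,158.40 / R$4,730,458.40 = 2.4651.
So EBIT moves 2.4651 × (-19.2%) = -47.3%.

-47.3%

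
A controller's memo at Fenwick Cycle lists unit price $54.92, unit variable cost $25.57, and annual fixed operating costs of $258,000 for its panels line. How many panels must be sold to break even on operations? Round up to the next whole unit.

Each unit contributes $54.92 − $25.57 = $29.35.
Units to break even: $258,000 ÷ $29.35 = 8,790.46, rounded up to 8,791.

8,791 panels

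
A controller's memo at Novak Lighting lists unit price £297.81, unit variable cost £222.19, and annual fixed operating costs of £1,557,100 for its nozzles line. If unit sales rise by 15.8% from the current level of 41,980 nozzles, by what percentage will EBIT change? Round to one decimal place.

+31.0%

Total contribution margin = 41,980 × £75.62 = £3,174,527.60.
EBIT = £3,174,527.60 − £1,557,100 = £1,617,427.60.
So DOL = total CM / EBIT = £3,174,527.60 / £1,617,427.60 = 1.9627.
So EBIT moves 1.9627 × (+15.8%) = +31.0%.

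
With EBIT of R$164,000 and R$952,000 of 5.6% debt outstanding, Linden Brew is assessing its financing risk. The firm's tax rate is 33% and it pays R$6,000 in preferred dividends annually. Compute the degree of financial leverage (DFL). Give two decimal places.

Interest = R$53,312.00.
Preferred dividends grossed up pre-tax: R$6,000 / (1 − 0.33) = R$8,955.22.
DFL = EBIT ÷ [EBIT − I − D_p/(1−t)] = R$164,000 ÷ [R$164,000 − R$53,312.00 − R$8,955.22] = R$164,000 ÷ R$101,732.78 = 1.6121.

1.61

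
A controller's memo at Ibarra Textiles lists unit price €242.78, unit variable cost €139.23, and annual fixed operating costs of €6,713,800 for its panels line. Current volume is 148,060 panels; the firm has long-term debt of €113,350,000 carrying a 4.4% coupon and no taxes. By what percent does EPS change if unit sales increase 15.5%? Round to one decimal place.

+65.5%

Contribution at this volume is 148,060 × €103.55 = €15,331,613.00.
Operating income = contribution − fixed costs = €15,331,613.00 − €6,713,800 = €8,617,813.00.
Interest = €4,987,400.00, so EBIT − I = €3,630,413.00.
Degree of combined leverage = contribution ÷ (EBIT − I) = €15,331,613.00 ÷ €3,630,413.00 = 4.2231.
EPS therefore changes by 4.2231 × (+15.5%) = +65.5%.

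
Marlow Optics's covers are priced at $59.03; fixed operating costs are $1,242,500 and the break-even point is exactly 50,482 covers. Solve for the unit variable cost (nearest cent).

$34.42

At break-even, FC = Q × (P − VC), so P − VC = $1,242,500 ÷ 50,482 = $24.6127.
Variable cost per unit = $59.03 − $24.6127 = $34.42.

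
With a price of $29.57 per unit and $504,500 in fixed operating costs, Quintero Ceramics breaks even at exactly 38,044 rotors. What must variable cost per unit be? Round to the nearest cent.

Contribution per unit must be FC / Q = $504,500 / 38,044 = $13.2610.
Hence VC = price − CM = $29.57 − $13.2610 = $16.31.

$16.31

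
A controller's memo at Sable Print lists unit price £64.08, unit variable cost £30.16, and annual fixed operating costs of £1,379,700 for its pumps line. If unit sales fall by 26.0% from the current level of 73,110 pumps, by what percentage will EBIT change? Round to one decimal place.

-58.6%

Total contribution margin = 73,110 × £33.92 = £2,479,891.20.
Operating income = contribution − fixed costs = £2,479,891.20 − £1,379,700 = £1,100,191.20.
So DOL = total CM / EBIT = £2,479,891.20 / £1,100,191.20 = 2.2541.
%ΔEBIT = DOL × %ΔSales = 2.2541 × -26.0% = -58.6%.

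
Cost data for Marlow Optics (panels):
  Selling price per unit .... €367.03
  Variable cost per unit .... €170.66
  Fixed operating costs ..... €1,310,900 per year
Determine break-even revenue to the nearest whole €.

CM per unit = €367.03 − €170.66 = €196.37; CM ratio = €196.37 / €367.03 = 0.5350.
Break-even revenue = fixed costs × price ÷ CM = €1,310,900 × €367.03 ÷ €196.37 = €2,450,169.

€2,450,169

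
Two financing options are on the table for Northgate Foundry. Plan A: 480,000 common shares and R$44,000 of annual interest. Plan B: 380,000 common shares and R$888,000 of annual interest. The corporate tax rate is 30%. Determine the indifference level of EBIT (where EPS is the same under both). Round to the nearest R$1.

Set EPS_A = EPS_B: (EBIT − R$44,000)(1 − 0.30) ÷ 480,000 = (EBIT − R$888,000)(1 − 0.30) ÷ 380,000.
Cancelling (1 − t) and cross-multiplying: 380,000·(EBIT − 44,000) = 480,000·(EBIT − 888,000).
EBIT × (480,000 − 380,000) = 888,000 × 480,000 − 44,000 × 380,000 = 409,520,000,000, so EBIT = 409,520,000,000 ÷ 100,000 = 4,095,200.00.

R$4,095,200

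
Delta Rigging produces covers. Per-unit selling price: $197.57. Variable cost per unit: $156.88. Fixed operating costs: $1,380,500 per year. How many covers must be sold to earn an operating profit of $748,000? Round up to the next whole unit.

52,311 covers

Each unit contributes $197.57 − $156.88 = $40.69.
Required volume = (fixed costs + target profit) ÷ CM = ($1,380,500 + $748,000) ÷ $40.69 = 52,310.15, so 52,311 covers.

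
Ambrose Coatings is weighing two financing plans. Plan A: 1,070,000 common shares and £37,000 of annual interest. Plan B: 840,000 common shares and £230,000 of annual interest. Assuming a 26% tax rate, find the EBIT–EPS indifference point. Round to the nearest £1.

£934,870

Set EPS_A = EPS_B: (EBIT − £37,000)(1 − 0.26) ÷ 1,070,000 = (EBIT − £230,000)(1 − 0.26) ÷ 840,000.
Cancelling (1 − t) and cross-multiplying: 840,000·(EBIT − 37,000) = 1,070,000·(EBIT − 230,000).
EBIT × (1,070,000 − 840,000) = 230,000 × 1,070,000 − 37,000 × 840,000 = 215,020,000,000, so EBIT = 215,020,000,000 ÷ 230,000 = 934,869.57.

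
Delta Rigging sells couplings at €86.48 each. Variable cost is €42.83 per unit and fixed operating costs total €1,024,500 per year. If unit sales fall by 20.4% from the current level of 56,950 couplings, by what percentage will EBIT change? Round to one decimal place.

At 56,950 units, contribution = 56,950 × €43.65 = €2,485,867.50.
EBIT = €2,485,867.50 − €1,024,500 = €1,461,367.50.
So DOL = total CM / EBIT = €2,485,867.50 / €1,461,367.50 = 1.7011.
So EBIT moves 1.7011 × (-20.4%) = -34.7%.

-34.7%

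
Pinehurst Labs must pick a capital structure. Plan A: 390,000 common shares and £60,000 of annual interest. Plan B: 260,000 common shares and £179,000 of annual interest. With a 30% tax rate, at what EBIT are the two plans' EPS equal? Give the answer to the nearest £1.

£417,000

Set EPS_A = EPS_B: (EBIT − £60,000)(1 − 0.30) ÷ 390,000 = (EBIT − £179,000)(1 − 0.30) ÷ 260,000.
Cancelling (1 − t) and cross-multiplying: 260,000·(EBIT − 60,000) = 390,000·(EBIT − 179,000).
Solving, EBIT = (179,000·390,000 − 60,000·260,000) / (390,000 − 260,000) = 54,210,000,000 / 130,000 = 417,000.00.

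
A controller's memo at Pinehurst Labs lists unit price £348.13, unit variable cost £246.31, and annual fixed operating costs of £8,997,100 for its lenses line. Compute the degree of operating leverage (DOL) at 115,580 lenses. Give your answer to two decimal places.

Total contribution margin = 115,580 × £101.82 = £11,768,355.60.
EBIT = £11,768,355.60 − £8,997,100 = £2,771,255.60.
So DOL = total CM / EBIT = £11,768,355.60 / £2,771,255.60 = 4.2466.

4.25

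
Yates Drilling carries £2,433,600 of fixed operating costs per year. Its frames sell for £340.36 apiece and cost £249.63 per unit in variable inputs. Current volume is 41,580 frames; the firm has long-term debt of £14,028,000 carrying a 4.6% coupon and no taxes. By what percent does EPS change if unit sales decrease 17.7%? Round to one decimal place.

-96.3%

Contribution at this volume is 41,580 × £90.73 = £3,772,553.40.
Subtracting fixed costs: EBIT = £3,772,553.40 − £2,433,600 = £1,338,953.40.
Interest = £645,288.00, so EBIT − I = £693,665.40.
DCL = total CM / (EBIT − I) = £3,772,553.40 / £693,665.40 = 5.4386.
EPS therefore changes by 5.4386 × (-17.7%) = -96.3%.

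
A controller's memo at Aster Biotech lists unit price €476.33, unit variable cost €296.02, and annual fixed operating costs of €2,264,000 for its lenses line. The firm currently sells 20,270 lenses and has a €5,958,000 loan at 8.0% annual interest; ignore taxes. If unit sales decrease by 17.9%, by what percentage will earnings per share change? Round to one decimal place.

-71.6%

Contribution at this volume is 20,270 × €180.31 = €3,654,883.70.
EBIT = €3,654,883.70 − €2,264,000 = €1,390,883.70.
After interest of €476,640.00, pre-tax earnings = €914,243.70.
Degree of combined leverage = contribution ÷ (EBIT − I) = €3,654,883.70 ÷ €914,243.70 = 3.9977.
%ΔEPS = DCL × %ΔSales = 3.9977 × -17.9% = -71.6%.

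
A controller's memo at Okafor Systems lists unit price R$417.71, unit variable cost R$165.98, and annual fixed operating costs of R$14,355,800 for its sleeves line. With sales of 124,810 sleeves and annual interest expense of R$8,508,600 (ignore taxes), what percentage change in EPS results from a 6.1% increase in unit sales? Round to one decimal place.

Total contribution margin = 124,810 × R$251.73 = R$31,418,421.30.
Subtracting fixed costs: EBIT = R$31,418,421.30 − R$14,355,800 = R$17,062,621.30.
After interest of R$8,508,600.00, pre-tax earnings = R$8,554,021.30.
DCL = total CM / (EBIT − I) = R$31,418,421.30 / R$8,554,021.30 = 3.6729.
%ΔEPS = DCL × %ΔSales = 3.6729 × +6.1% = +22.4%.

+22.4%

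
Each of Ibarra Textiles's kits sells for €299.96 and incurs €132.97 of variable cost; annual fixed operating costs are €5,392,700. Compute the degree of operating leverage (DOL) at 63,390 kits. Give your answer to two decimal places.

2.04

Contribution at this volume is 63,390 × €166.99 = €10,585,496.10.
EBIT = €10,585,496.10 − €5,392,700 = €5,192,796.10.
So DOL = total CM / EBIT = €10,585,496.10 / €5,192,796.10 = 2.0385.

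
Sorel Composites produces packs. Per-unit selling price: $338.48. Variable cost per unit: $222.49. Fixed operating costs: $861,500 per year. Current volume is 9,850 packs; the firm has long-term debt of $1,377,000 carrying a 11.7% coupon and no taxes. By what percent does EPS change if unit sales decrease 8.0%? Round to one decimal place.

Total contribution margin = 9,850 × $115.99 = $1,142,501.50.
Subtracting fixed costs: EBIT = $1,142,501.50 − $861,500 = $281,001.50.
After interest of $161,109.00, pre-tax earnings = $119,892.50.
DCL = total CM / (EBIT − I) = $1,142,501.50 / $119,892.50 = 9.5294.
%ΔEPS = DCL × %ΔSales = 9.5294 × -8.0% = -76.2%.

-76.2%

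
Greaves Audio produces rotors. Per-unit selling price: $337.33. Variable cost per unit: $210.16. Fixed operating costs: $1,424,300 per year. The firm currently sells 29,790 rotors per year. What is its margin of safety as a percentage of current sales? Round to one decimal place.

62.4%

Unit CM = price − variable cost = $337.33 − $210.16 = $127.17. Break-even units = $1,424,300 ÷ $127.17 = 11,199.97; break-even revenue = 11,199.97 × $337.33 = $3,778,085.39.
Current sales = 29,790 × $337.33 = $10,049,060.70.
Margin of safety = ($10,049,060.70 − $3,778,085.39) ÷ $10,049,060.70 = 62.4%.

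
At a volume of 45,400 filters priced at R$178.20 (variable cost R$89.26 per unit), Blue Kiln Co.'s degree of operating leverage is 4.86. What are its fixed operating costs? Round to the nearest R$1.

At 45,400 units, contribution = 45,400 × R$88.94 = R$4,037,876.00.
Since DOL = CM ÷ EBIT, EBIT = R$4,037,876.00 ÷ 4.86 = R$830,838.68.
And FC = contribution − EBIT = R$4,037,876.00 − R$830,838.68 = R$3,207,037.

R$3,207,037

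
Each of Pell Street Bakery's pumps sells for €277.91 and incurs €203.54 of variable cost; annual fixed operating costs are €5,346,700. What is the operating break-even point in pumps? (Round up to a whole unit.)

Each unit contributes €277.91 − €203.54 = €74.37.
Units to break even: €5,346,700 ÷ €74.37 = 71,893.24, rounded up to 71,894.

71,894 pumps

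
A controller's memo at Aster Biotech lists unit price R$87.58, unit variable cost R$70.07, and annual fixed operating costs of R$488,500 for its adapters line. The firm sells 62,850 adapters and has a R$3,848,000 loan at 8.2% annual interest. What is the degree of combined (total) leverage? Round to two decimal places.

3.71

Total contribution margin = 62,850 × R$17.51 = R$1,100,503.50.
Subtracting fixed costs: EBIT = R$1,100,503.50 − R$488,500 = R$612,003.50. Interest = R$315,536.00.
DOL = R$1,100,503.50 ÷ R$612,003.50 = 1.7982; DFL = R$612,003.50 ÷ R$296,467.50 = 2.0643.
DCL = DOL × DFL = 1.7982 × 2.0643 = 3.7120.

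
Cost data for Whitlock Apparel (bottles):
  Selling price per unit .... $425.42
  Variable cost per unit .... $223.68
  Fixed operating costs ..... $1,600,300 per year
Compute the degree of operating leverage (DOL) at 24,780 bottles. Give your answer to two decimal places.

1.47

Contribution at this volume is 24,780 × $201.74 = $4,999,117.20.
Subtracting fixed costs: EBIT = $4,999,117.20 − $1,600,300 = $3,398,817.20.
Degree of operating leverage = $4,999,117.20 / $3,398,817.20 = 1.4708.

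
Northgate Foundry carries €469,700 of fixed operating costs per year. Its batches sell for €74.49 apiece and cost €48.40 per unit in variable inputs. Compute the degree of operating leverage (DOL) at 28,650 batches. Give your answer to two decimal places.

2.69

At 28,650 units, contribution = 28,650 × €26.09 = €747,478.50.
Subtracting fixed costs: EBIT = €747,478.50 − €469,700 = €277,778.50.
DOL = contribution ÷ EBIT = €747,478.50 ÷ €277,778.50 = 2.6909.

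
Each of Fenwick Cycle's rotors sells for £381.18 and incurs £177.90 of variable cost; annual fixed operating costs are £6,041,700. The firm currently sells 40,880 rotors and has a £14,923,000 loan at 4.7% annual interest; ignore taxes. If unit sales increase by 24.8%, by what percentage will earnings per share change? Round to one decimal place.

+131.5%

At 40,880 units, contribution = 40,880 × £203.28 = £8,310,086.40.
Operating income = contribution − fixed costs = £8,310,086.40 − £6,041,700 = £2,268,386.40.
Interest = £701,381.00, so EBIT − I = £1,567,005.40.
Degree of combined leverage = contribution ÷ (EBIT − I) = £8,310,086.40 ÷ £1,567,005.40 = 5.3032.
%ΔEPS = DCL × %ΔSales = 5.3032 × +24.8% = +131.5%.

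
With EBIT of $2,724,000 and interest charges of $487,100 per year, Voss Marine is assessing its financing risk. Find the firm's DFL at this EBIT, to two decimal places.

Interest = $487,100.00.
DFL = EBIT ÷ (EBIT − I) = $2,724,000 ÷ ($2,724,000 − $487,100.00) = $2,724,000 ÷ $2,236,900.00 = 1.2178.

1.22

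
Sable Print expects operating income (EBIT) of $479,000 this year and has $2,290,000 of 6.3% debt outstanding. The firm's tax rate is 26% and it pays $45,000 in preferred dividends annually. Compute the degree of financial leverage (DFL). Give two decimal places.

1.75

Interest = $144,270.00.
Preferred dividends grossed up pre-tax: $45,000 / (1 − 0.26) = $60,810.81.
DFL = EBIT ÷ [EBIT − I − D_p/(1−t)] = $479,000 ÷ [$479,000 − $144,270.00 − $60,810.81] = $479,000 ÷ $273,919.19 = 1.7487.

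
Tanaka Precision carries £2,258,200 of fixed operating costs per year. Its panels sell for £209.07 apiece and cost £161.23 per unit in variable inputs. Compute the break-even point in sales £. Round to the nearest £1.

Contribution margin per unit = £209.07 − £161.23 = £47.84, a CM ratio of £47.84 ÷ £209.07 = 0.2288.
Break-even revenue = fixed costs × price ÷ CM = £2,258,200 × £209.07 ÷ £47.84 = £9,868,768.

£9,868,768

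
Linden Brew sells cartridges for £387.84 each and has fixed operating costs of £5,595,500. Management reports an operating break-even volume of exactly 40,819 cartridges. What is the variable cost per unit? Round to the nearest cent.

At break-even, FC = Q × (P − VC), so P − VC = £5,595,500 ÷ 40,819 = £137.0808.
Variable cost per unit = £387.84 − £137.0808 = £250.76.

£250.76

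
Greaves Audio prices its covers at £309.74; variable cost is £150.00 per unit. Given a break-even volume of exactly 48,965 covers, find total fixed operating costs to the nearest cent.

£7,821,669.10

Contribution margin per unit = £309.74 − £150.00 = £159.74.
Since BE = FC / CM, FC = 48,965 × £159.74 = £7,821,669.10.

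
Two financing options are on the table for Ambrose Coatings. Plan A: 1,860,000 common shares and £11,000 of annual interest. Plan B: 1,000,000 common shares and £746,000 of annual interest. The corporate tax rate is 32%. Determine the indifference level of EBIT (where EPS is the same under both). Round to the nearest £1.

At indifference, (EBIT − 11,000)(1 − t)/1,860,000 = (EBIT − 746,000)(1 − t)/1,000,000.
Cancelling (1 − t) and cross-multiplying: 1,000,000·(EBIT − 11,000) = 1,860,000·(EBIT − 746,000).
Solving, EBIT = (746,000·1,860,000 − 11,000·1,000,000) / (1,860,000 − 1,000,000) = 1,376,560,000,000 / 860,000 = 1,600,651.16.

£1,600,651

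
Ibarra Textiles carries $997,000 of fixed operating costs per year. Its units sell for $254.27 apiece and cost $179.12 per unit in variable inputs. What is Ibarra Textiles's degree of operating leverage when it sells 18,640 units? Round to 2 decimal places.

3.47

At 18,640 units, contribution = 18,640 × $75.15 = $1,400,796.00.
Subtracting fixed costs: EBIT = $1,400,796.00 − $997,000 = $403,796.00.
So DOL = total CM / EBIT = $1,400,796.00 / $403,796.00 = 3.4691.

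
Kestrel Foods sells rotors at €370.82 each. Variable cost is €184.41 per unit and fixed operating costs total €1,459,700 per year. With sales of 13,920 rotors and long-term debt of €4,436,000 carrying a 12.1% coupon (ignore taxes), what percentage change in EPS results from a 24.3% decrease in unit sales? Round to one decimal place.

-105.4%

Total contribution margin = 13,920 × €186.41 = €2,594,827.20.
EBIT = €2,594,827.20 − €1,459,700 = €1,135,127.20.
After interest of €536,756.00, pre-tax earnings = €598,371.20.
DCL = total CM / (EBIT − I) = €2,594,827.20 / €598,371.20 = 4.3365.
%ΔEPS = DCL × %ΔSales = 4.3365 × -24.3% = -105.4%.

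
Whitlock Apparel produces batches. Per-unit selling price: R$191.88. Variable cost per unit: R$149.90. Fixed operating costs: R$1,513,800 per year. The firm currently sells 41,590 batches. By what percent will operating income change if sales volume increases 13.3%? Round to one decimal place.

+100.0%

At 41,590 units, contribution = 41,590 × R$41.98 = R$1,745,948.20.
Subtracting fixed costs: EBIT = R$1,745,948.20 − R$1,513,800 = R$232,148.20.
DOL = contribution ÷ EBIT = R$1,745,948.20 ÷ R$232,148.20 = 7.5208.
So EBIT moves 7.5208 × (+13.3%) = +100.0%.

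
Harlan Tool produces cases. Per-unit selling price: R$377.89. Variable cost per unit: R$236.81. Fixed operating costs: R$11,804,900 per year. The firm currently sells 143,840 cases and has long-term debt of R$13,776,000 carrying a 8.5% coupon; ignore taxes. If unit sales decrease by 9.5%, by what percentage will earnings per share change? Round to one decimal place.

Contribution at this volume is 143,840 × R$141.08 = R$20,292,947.20.
Operating income = contribution − fixed costs = R$20,292,947.20 − R$11,804,900 = R$8,488,047.20.
Interest = R$1,170,960.00, so EBIT − I = R$7,317,087.20.
Degree of combined leverage = contribution ÷ (EBIT − I) = R$20,292,947.20 ÷ R$7,317,087.20 = 2.7734.
EPS therefore changes by 2.7734 × (-9.5%) = -26.3%.

-26.3%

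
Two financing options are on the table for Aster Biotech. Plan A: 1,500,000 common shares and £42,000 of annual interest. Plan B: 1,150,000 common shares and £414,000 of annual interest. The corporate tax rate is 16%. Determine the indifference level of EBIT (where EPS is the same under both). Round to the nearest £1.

£1,636,286

Set EPS_A = EPS_B: (EBIT − £42,000)(1 − 0.16) ÷ 1,500,000 = (EBIT − £414,000)(1 − 0.16) ÷ 1,150,000.
The (1 − t) factor cancels: (EBIT − 42,000) × 1,150,000 = (EBIT − 414,000) × 1,500,000.
Solving, EBIT = (414,000·1,500,000 − 42,000·1,150,000) / (1,500,000 − 1,150,000) = 572,700,000,000 / 350,000 = 1,636,285.71.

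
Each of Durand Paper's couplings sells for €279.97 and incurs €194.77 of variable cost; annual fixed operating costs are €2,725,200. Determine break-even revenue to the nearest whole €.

€8,955,097

Contribution margin per unit = €279.97 − €194.77 = €85.20, a CM ratio of €85.20 ÷ €279.97 = 0.3043.
Break-even sales = FC ÷ CM ratio = €2,725,200 × €279.97 / €85.20 = €8,955,097.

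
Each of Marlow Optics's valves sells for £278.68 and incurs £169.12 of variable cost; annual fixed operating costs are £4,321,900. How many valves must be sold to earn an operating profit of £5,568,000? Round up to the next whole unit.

Each unit contributes £278.68 − £169.12 = £109.56.
Need Q such that Q × £109.56 − £4,321,900 = £5,568,000, i.e. Q = £9,889,900 / £109.56 = 90,269.26 → 90,270.

90,270 valves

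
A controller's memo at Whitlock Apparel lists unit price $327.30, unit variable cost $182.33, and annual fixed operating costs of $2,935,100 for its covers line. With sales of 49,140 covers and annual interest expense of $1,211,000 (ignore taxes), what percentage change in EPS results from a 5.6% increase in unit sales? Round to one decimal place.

+13.4%

Contribution at this volume is 49,140 × $144.97 = $7,123,825.80.
EBIT = $7,123,825.80 − $2,935,100 = $4,188,725.80.
After interest of $1,211,000.00, pre-tax earnings = $2,977,725.80.
DCL = total CM / (EBIT − I) = $7,123,825.80 / $2,977,725.80 = 2.3924.
%ΔEPS = DCL × %ΔSales = 2.3924 × +5.6% = +13.4%.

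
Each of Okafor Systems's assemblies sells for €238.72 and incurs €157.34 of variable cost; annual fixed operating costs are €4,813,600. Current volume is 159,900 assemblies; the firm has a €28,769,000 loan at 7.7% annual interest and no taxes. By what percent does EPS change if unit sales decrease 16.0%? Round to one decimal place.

Contribution at this volume is 159,900 × €81.38 = €13,012,662.00.
Operating income = contribution − fixed costs = €13,012,662.00 − €4,813,600 = €8,199,062.00.
After interest of €2,215,213.00, pre-tax earnings = €5,983,849.00.
Degree of combined leverage = contribution ÷ (EBIT − I) = €13,012,662.00 ÷ €5,983,849.00 = 2.1746.
EPS therefore changes by 2.1746 × (-16.0%) = -34.8%.

-34.8%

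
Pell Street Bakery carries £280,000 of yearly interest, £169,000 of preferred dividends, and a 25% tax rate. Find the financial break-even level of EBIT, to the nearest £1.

Grossing the preferred dividend up to pre-tax terms: £169,000 / (1 − 0.25) = £225,333.33.
EPS = 0 when EBIT covers interest plus the pre-tax preferred burden: £280,000 + £225,333.33 = £505,333.33.

£505,333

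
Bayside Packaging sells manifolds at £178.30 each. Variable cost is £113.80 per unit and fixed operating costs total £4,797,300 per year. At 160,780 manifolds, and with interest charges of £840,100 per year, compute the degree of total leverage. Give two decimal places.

Contribution at this volume is 160,780 × £64.50 = £10,370,310.00.
Subtracting fixed costs: EBIT = £10,370,310.00 − £4,797,300 = £5,573,010.00. Interest = £840,100.00, so EBIT − I = £4,732,910.00.
Degree of total leverage = total CM / (EBIT − interest) = £10,370,310.00 / £4,732,910.00 = 2.1911.

2.19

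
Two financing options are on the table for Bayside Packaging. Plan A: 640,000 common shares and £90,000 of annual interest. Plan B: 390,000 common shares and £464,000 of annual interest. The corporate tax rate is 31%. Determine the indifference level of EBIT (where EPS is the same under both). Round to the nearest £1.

£1,047,440

At indifference, (EBIT − 90,000)(1 − t)/640,000 = (EBIT − 464,000)(1 − t)/390,000.
Cancelling (1 − t) and cross-multiplying: 390,000·(EBIT − 90,000) = 640,000·(EBIT − 464,000).
Solving, EBIT = (464,000·640,000 − 90,000·390,000) / (640,000 − 390,000) = 261,860,000,000 / 250,000 = 1,047,440.00.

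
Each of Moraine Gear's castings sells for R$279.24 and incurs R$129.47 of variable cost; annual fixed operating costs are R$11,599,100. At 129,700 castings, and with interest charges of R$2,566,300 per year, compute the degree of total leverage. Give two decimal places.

At 129,700 units, contribution = 129,700 × R$149.77 = R$19,425,169.00.
Subtracting fixed costs: EBIT = R$19,425,169.00 − R$11,599,100 = R$7,826,069.00. Interest = R$2,566,300.00.
DOL = R$19,425,169.00 ÷ R$7,826,069.00 = 2.4821; DFL = R$7,826,069.00 ÷ R$5,259,769.00 = 1.4879.
DCL = DOL × DFL = 2.4821 × 1.4879 = 3.6931.

3.69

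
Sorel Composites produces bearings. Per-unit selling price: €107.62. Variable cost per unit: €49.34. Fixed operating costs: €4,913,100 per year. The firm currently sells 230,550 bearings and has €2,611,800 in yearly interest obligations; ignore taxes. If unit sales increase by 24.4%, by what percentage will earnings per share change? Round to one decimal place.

At 230,550 units, contribution = 230,550 × €58.28 = €13,436,454.00.
Operating income = contribution − fixed costs = €13,436,454.00 − €4,913,100 = €8,523,354.00.
Interest = €2,611,800.00, so EBIT − I = €5,911,554.00.
DCL = total CM / (EBIT − I) = €13,436,454.00 / €5,911,554.00 = 2.2729.
%ΔEPS = DCL × %ΔSales = 2.2729 × +24.4% = +55.5%.

+55.5%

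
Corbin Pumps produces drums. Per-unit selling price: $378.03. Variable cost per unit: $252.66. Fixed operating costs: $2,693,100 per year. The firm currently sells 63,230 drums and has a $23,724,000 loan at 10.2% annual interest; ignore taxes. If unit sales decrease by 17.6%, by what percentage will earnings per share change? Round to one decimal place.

-49.6%

Contribution at this volume is 63,230 × $125.37 = $7,927,145.10.
EBIT = $7,927,145.10 − $2,693,100 = $5,234,045.10.
After interest of $2,419,848.00, pre-tax earnings = $2,814,197.10.
DCL = total CM / (EBIT − I) = $7,927,145.10 / $2,814,197.10 = 2.8168.
EPS therefore changes by 2.8168 × (-17.6%) = -49.6%.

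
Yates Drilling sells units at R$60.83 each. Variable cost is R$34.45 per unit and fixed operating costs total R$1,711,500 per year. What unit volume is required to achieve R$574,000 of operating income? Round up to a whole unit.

Each unit contributes R$60.83 − R$34.45 = R$26.38.
Units = (FC + target) / CM = (R$1,711,500 + R$574,000) / R$26.38 = 86,637.60, so 86,638 units.

86,638 units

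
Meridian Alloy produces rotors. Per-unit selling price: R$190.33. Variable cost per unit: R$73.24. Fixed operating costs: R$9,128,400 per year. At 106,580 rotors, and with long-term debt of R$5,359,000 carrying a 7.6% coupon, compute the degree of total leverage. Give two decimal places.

4.24

Total contribution margin = 106,580 × R$117.09 = R$12,479,452.20.
EBIT = R$12,479,452.20 − R$9,128,400 = R$3,351,052.20. Interest = R$407,284.00, so EBIT − I = R$2,943,768.20.
DCL = contribution ÷ (EBIT − I) = R$12,479,452.20 ÷ R$2,943,768.20 = 4.2393.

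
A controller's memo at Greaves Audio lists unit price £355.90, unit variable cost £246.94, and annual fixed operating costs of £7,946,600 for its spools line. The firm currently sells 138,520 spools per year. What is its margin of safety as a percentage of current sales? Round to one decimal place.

Unit CM = price − variable cost = £355.90 − £246.94 = £108.96. Break-even units = £7,946,600 ÷ £108.96 = 72,931.35; break-even revenue = 72,931.35 × £355.90 = £25,956,267.80.
Actual sales revenue = 138,520 × £355.90 = £49,299,268.00.
Margin of safety = (£49,299,268.00 − £25,956,267.80) ÷ £49,299,268.00 = 47.3%.

47.3%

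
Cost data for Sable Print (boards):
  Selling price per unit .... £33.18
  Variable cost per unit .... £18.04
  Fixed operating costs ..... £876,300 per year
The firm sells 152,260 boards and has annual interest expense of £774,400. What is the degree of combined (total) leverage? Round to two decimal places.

Total contribution margin = 152,260 × £15.14 = £2,305,216.40.
EBIT = £2,305,216.40 − £876,300 = £1,428,916.40. Interest = £774,400.00, so EBIT − I = £654,516.40.
Degree of total leverage = total CM / (EBIT − interest) = £2,305,216.40 / £654,516.40 = 3.5220.

3.52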